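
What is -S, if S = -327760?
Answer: 327760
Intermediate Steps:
-S = -1*(-327760) = 327760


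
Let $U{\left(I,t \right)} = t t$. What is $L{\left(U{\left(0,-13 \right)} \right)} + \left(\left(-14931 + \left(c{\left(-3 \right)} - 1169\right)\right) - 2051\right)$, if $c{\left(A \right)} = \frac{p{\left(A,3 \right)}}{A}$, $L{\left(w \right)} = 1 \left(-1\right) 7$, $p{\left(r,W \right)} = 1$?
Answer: $- \frac{54475}{3} \approx -18158.0$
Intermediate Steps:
$U{\left(I,t \right)} = t^{2}$
$L{\left(w \right)} = -7$ ($L{\left(w \right)} = \left(-1\right) 7 = -7$)
$c{\left(A \right)} = \frac{1}{A}$ ($c{\left(A \right)} = 1 \frac{1}{A} = \frac{1}{A}$)
$L{\left(U{\left(0,-13 \right)} \right)} + \left(\left(-14931 + \left(c{\left(-3 \right)} - 1169\right)\right) - 2051\right) = -7 - \frac{54454}{3} = - \frac{54475}{3}$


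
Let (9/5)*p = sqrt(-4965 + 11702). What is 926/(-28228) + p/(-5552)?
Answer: -463/14114 - 5*sqrt(6737)/49968 ≈ -0.041017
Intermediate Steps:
p = 5*sqrt(6737)/9 (p = 5*sqrt(-4965 + 11702)/9 = 5*sqrt(6737)/9 ≈ 45.600)
926/(-28228) + p/(-5552) = 926/(-28228) + (5*sqrt(6737)/9)/(-5552) = 926*(-1/28228) + (5*sqrt(6737)/9)*(-1/5552) = -463/14114 - 5*sqrt(6737)/49968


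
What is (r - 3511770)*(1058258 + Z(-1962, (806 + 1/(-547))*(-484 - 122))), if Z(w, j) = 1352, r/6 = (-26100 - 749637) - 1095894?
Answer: -15620300153160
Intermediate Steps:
r = -11229786 (r = 6*((-26100 - 749637) - 1095894) = 6*(-775737 - 1095894) = 6*(-1871631) = -11229786)
(r - 3511770)*(1058258 + Z(-1962, (806 + 1/(-547))*(-484 - 122))) = (-11229786 - 3511770)*(1058258 + 1352) = -14741556*1059610 = -15620300153160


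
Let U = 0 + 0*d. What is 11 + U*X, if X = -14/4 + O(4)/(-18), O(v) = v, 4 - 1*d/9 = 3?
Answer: 11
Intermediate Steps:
d = 9 (d = 36 - 9*3 = 36 - 27 = 9)
X = -67/18 (X = -14/4 + 4/(-18) = -14*¼ + 4*(-1/18) = -7/2 - 2/9 = -67/18 ≈ -3.7222)
U = 0 (U = 0 + 0*9 = 0 + 0 = 0)
11 + U*X = 11 + 0*(-67/18) = 11 + 0 = 11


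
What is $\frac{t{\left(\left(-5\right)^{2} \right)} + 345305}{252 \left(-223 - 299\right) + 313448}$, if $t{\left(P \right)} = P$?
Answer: $\frac{172665}{90952} \approx 1.8984$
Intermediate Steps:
$\frac{t{\left(\left(-5\right)^{2} \right)} + 345305}{252 \left(-223 - 299\right) + 313448} = \frac{\left(-5\right)^{2} + 345305}{252 \left(-223 - 299\right) + 313448} = \frac{25 + 345305}{252 \left(-522\right) + 313448} = \frac{345330}{-131544 + 313448} = \frac{345330}{181904} = 345330 \cdot \frac{1}{181904} = \frac{172665}{90952}$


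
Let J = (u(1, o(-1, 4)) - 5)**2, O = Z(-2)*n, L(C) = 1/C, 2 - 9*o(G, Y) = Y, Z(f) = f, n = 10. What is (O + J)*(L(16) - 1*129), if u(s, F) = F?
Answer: -1215107/1296 ≈ -937.58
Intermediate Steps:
o(G, Y) = 2/9 - Y/9
O = -20 (O = -2*10 = -20)
J = 2209/81 (J = ((2/9 - 1/9*4) - 5)**2 = ((2/9 - 4/9) - 5)**2 = (-2/9 - 5)**2 = (-47/9)**2 = 2209/81 ≈ 27.272)
(O + J)*(L(16) - 1*129) = (-20 + 2209/81)*(1/16 - 1*129) = 589*(1/16 - 129)/81 = (589/81)*(-2063/16) = -1215107/1296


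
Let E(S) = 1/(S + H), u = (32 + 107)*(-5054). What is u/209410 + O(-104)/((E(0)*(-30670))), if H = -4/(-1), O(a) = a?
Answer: -1072937223/321130235 ≈ -3.3411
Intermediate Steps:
u = -702506 (u = 139*(-5054) = -702506)
H = 4 (H = -4*(-1) = 4)
E(S) = 1/(4 + S) (E(S) = 1/(S + 4) = 1/(4 + S))
u/209410 + O(-104)/((E(0)*(-30670))) = -702506/209410 - 104/(-30670/(4 + 0)) = -702506*1/209410 - 104/(-30670/4) = -351253/104705 - 104/((¼)*(-30670)) = -351253/104705 - 104/(-15335/2) = -351253/104705 - 104*(-2/15335) = -351253/104705 + 208/15335 = -1072937223/321130235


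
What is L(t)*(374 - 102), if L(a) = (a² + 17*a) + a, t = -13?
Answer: -17680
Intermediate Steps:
L(a) = a² + 18*a
L(t)*(374 - 102) = (-13*(18 - 13))*(374 - 102) = -13*5*272 = -65*272 = -17680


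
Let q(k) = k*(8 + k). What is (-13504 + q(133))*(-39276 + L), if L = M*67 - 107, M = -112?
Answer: -246109863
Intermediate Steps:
L = -7611 (L = -112*67 - 107 = -7504 - 107 = -7611)
(-13504 + q(133))*(-39276 + L) = (-13504 + 133*(8 + 133))*(-39276 - 7611) = (-13504 + 133*141)*(-46887) = (-13504 + 18753)*(-46887) = 5249*(-46887) = -246109863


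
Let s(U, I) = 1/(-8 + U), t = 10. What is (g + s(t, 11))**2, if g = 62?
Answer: 15625/4 ≈ 3906.3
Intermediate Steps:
(g + s(t, 11))**2 = (62 + 1/(-8 + 10))**2 = (62 + 1/2)**2 = (125/2)**2 = 15625/4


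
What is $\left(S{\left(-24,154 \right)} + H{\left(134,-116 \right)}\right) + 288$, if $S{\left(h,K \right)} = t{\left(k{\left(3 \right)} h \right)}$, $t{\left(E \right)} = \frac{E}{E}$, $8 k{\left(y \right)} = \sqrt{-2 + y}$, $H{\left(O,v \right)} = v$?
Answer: $173$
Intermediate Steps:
$k{\left(y \right)} = \frac{\sqrt{-2 + y}}{8}$
$t{\left(E \right)} = 1$
$S{\left(h,K \right)} = 1$
$\left(S{\left(-24,154 \right)} + H{\left(134,-116 \right)}\right) + 288 = \left(1 - 116\right) + 288 = -115 + 288 = 173$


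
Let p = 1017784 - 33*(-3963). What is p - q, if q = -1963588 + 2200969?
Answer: 911182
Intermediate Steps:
q = 237381
p = 1148563 (p = 1017784 - 1*(-130779) = 1017784 + 130779 = 1148563)
p - q = 1148563 - 1*237381 = 1148563 - 237381 = 911182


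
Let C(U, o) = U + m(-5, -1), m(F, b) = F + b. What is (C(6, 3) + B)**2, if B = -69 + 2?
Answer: 4489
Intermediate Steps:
C(U, o) = -6 + U (C(U, o) = U + (-5 - 1) = U - 6 = -6 + U)
B = -67
(C(6, 3) + B)**2 = ((-6 + 6) - 67)**2 = (0 - 67)**2 = (-67)**2 = 4489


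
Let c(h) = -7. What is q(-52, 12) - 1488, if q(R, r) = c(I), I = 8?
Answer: -1495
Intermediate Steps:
q(R, r) = -7
q(-52, 12) - 1488 = -7 - 1488 = -1495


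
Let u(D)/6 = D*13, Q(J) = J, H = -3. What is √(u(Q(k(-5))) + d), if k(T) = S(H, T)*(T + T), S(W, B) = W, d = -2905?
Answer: I*√565 ≈ 23.77*I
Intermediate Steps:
k(T) = -6*T (k(T) = -3*(T + T) = -6*T)
u(D) = 78*D (u(D) = 6*(D*13) = 6*(13*D) = 78*D)
√(u(Q(k(-5))) + d) = √(78*(-6*(-5)) - 2905) = √(78*30 - 2905) = √(2340 - 2905) = √(-565) = I*√565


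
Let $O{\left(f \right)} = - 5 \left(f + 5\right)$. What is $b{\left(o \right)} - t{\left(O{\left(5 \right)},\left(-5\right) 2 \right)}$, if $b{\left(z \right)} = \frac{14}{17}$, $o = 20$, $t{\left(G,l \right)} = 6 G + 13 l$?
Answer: $\frac{7324}{17} \approx 430.82$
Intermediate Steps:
$O{\left(f \right)} = -25 - 5 f$ ($O{\left(f \right)} = - 5 \left(5 + f\right) = -25 - 5 f$)
$b{\left(z \right)} = \frac{14}{17}$ ($b{\left(z \right)} = 14 \cdot \frac{1}{17} = \frac{14}{17}$)
$b{\left(o \right)} - t{\left(O{\left(5 \right)},\left(-5\right) 2 \right)} = \frac{14}{17} - \left(6 \left(-25 - 25\right) + 13 \left(\left(-5\right) 2\right)\right) = \frac{14}{17} - \left(6 \left(-25 - 25\right) + 13 \left(-10\right)\right) = \frac{14}{17} - \left(6 \left(-50\right) - 130\right) = \frac{14}{17} - \left(-300 - 130\right) = \frac{14}{17} - -430 = \frac{14}{17} + 430 = \frac{7324}{17}$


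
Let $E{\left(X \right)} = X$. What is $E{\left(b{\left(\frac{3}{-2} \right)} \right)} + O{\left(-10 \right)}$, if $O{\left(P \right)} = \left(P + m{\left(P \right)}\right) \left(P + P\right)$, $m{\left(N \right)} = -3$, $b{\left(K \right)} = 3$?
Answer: $263$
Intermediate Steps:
$O{\left(P \right)} = 2 P \left(-3 + P\right)$ ($O{\left(P \right)} = \left(P - 3\right) \left(P + P\right) = \left(-3 + P\right) 2 P = 2 P \left(-3 + P\right)$)
$E{\left(b{\left(\frac{3}{-2} \right)} \right)} + O{\left(-10 \right)} = 3 + 2 \left(-10\right) \left(-3 - 10\right) = 3 + 2 \left(-10\right) \left(-13\right) = 3 + 260 = 263$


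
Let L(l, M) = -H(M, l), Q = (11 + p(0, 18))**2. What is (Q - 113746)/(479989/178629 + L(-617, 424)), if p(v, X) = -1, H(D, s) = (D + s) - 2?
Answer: -10150235667/17656322 ≈ -574.88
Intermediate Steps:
H(D, s) = -2 + D + s
Q = 100 (Q = (11 - 1)**2 = 10**2 = 100)
L(l, M) = 2 - M - l (L(l, M) = -(-2 + M + l) = 2 - M - l)
(Q - 113746)/(479989/178629 + L(-617, 424)) = (100 - 113746)/(479989/178629 + (2 - 1*424 - 1*(-617))) = -113646/(479989*(1/178629) + (2 - 424 + 617)) = -113646/(479989/178629 + 195) = -113646/35312644/178629 = -113646*178629/35312644 = -10150235667/17656322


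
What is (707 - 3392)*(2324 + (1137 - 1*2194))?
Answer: -3401895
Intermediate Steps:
(707 - 3392)*(2324 + (1137 - 1*2194)) = -2685*(2324 + (1137 - 2194)) = -2685*(2324 - 1057) = -2685*1267 = -3401895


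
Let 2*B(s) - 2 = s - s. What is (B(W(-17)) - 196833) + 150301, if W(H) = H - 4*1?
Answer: -46531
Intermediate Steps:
W(H) = -4 + H (W(H) = H - 4 = -4 + H)
B(s) = 1 (B(s) = 1 + (s - s)/2 = 1 + (½)*0 = 1 + 0 = 1)
(B(W(-17)) - 196833) + 150301 = (1 - 196833) + 150301 = -196832 + 150301 = -46531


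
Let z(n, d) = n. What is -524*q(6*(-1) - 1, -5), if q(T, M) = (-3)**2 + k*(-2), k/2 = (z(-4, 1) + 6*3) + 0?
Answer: 24628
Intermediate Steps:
k = 28 (k = 2*((-4 + 6*3) + 0) = 2*((-4 + 18) + 0) = 2*(14 + 0) = 2*14 = 28)
q(T, M) = -47 (q(T, M) = (-3)**2 + 28*(-2) = 9 - 56 = -47)
-524*q(6*(-1) - 1, -5) = -524*(-47) = 24628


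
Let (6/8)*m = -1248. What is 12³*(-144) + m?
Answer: -250496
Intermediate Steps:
m = -1664 (m = (4/3)*(-1248) = -1664)
12³*(-144) + m = 12³*(-144) - 1664 = 1728*(-144) - 1664 = -248832 - 1664 = -250496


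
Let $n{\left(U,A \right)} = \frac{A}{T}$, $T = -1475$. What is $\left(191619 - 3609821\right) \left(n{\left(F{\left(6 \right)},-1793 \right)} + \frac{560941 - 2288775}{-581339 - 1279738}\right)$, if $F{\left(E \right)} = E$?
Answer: $- \frac{20117712373372622}{2745088575} \approx -7.3286 \cdot 10^{6}$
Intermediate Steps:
$n{\left(U,A \right)} = - \frac{A}{1475}$ ($n{\left(U,A \right)} = \frac{A}{-1475} = A \left(- \frac{1}{1475}\right) = - \frac{A}{1475}$)
$\left(191619 - 3609821\right) \left(n{\left(F{\left(6 \right)},-1793 \right)} + \frac{560941 - 2288775}{-581339 - 1279738}\right) = \left(191619 - 3609821\right) \left(\left(- \frac{1}{1475}\right) \left(-1793\right) + \frac{560941 - 2288775}{-581339 - 1279738}\right) = - 3418202 \left(\frac{1793}{1475} - \frac{1727834}{-1861077}\right) = - 3418202 \left(\frac{1793}{1475} - - \frac{1727834}{1861077}\right) = - 3418202 \left(\frac{1793}{1475} + \frac{1727834}{1861077}\right) = \left(-3418202\right) \frac{5885466211}{2745088575} = - \frac{20117712373372622}{2745088575}$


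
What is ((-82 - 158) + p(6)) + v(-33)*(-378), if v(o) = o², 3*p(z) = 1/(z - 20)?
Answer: -17299045/42 ≈ -4.1188e+5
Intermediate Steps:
p(z) = 1/(3*(-20 + z)) (p(z) = 1/(3*(z - 20)) = 1/(3*(-20 + z)))
((-82 - 158) + p(6)) + v(-33)*(-378) = ((-82 - 158) + 1/(3*(-20 + 6))) + (-33)²*(-378) = (-240 + (⅓)/(-14)) + 1089*(-378) = (-240 + (⅓)*(-1/14)) - 411642 = (-240 - 1/42) - 411642 = -10081/42 - 411642 = -17299045/42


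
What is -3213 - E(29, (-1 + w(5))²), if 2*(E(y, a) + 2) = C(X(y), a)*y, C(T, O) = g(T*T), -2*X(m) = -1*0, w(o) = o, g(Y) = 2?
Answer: -3240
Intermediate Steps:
X(m) = 0 (X(m) = -(-1)*0/2 = -½*0 = 0)
C(T, O) = 2
E(y, a) = -2 + y (E(y, a) = -2 + (2*y)/2 = -2 + y)
-3213 - E(29, (-1 + w(5))²) = -3213 - (-2 + 29) = -3213 - 1*27 = -3213 - 27 = -3240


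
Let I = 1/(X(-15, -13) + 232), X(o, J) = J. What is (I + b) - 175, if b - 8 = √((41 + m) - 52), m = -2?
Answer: -36572/219 + I*√13 ≈ -167.0 + 3.6056*I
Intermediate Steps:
I = 1/219 (I = 1/(-13 + 232) = 1/219 ≈ 0.0045662)
b = 8 + I*√13 (b = 8 + √((41 - 2) - 52) = 8 + √(39 - 52) = 8 + √(-13) = 8 + I*√13 ≈ 8.0 + 3.6056*I)
(I + b) - 175 = (1/219 + (8 + I*√13)) - 175 = (1753/219 + I*√13) - 175 = -36572/219 + I*√13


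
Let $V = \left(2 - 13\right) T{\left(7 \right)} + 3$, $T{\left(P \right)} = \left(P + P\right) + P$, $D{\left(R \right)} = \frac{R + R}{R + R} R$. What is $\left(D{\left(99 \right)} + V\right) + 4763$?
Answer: $4634$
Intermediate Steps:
$D{\left(R \right)} = R$ ($D{\left(R \right)} = \frac{2 R}{2 R} R = 2 R \frac{1}{2 R} R = 1 R = R$)
$T{\left(P \right)} = 3 P$ ($T{\left(P \right)} = 2 P + P = 3 P$)
$V = -228$ ($V = \left(2 - 13\right) 3 \cdot 7 + 3 = \left(2 - 13\right) 21 + 3 = \left(-11\right) 21 + 3 = -231 + 3 = -228$)
$\left(D{\left(99 \right)} + V\right) + 4763 = \left(99 - 228\right) + 4763 = -129 + 4763 = 4634$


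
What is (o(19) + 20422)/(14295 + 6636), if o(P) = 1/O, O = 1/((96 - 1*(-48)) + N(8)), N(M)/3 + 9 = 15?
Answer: 20584/20931 ≈ 0.98342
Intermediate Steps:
N(M) = 18 (N(M) = -27 + 3*15 = -27 + 45 = 18)
O = 1/162 (O = 1/((96 - 1*(-48)) + 18) = 1/((96 + 48) + 18) = 1/(144 + 18) = 1/162 ≈ 0.0061728)
o(P) = 162 (o(P) = 1/(1/162) = 162)
(o(19) + 20422)/(14295 + 6636) = (162 + 20422)/(14295 + 6636) = 20584/20931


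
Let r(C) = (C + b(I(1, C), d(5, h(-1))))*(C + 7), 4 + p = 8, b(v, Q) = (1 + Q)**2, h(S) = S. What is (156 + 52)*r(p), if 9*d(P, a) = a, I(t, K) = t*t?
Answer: 887744/81 ≈ 10960.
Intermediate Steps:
I(t, K) = t**2
d(P, a) = a/9
p = 4 (p = -4 + 8 = 4)
r(C) = (7 + C)*(64/81 + C) (r(C) = (C + (1 + (1/9)*(-1))**2)*(C + 7) = (C + (1 - 1/9)**2)*(7 + C) = (C + (8/9)**2)*(7 + C) = (C + 64/81)*(7 + C) = (64/81 + C)*(7 + C) = (7 + C)*(64/81 + C))
(156 + 52)*r(p) = (156 + 52)*(448/81 + 4**2 + (631/81)*4) = 208*(448/81 + 16 + 2524/81) = 208*(4268/81) = 887744/81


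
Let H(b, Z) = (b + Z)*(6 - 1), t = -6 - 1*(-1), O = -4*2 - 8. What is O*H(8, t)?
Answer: -240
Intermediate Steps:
O = -16 (O = -8 - 8 = -16)
t = -5 (t = -6 + 1 = -5)
H(b, Z) = 5*Z + 5*b (H(b, Z) = (Z + b)*5 = 5*Z + 5*b)
O*H(8, t) = -16*(5*(-5) + 5*8) = -16*(-25 + 40) = -16*15 = -240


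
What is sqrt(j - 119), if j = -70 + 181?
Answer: 2*I*sqrt(2) ≈ 2.8284*I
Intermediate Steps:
j = 111
sqrt(j - 119) = sqrt(111 - 119) = sqrt(-8) = 2*I*sqrt(2)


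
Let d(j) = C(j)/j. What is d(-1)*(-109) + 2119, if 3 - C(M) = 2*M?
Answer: 2664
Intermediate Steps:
C(M) = 3 - 2*M
d(j) = (3 - 2*j)/j
d(-1)*(-109) + 2119 = (-2 + 3/(-1))*(-109) + 2119 = (-2 + 3*(-1))*(-109) + 2119 = (-2 - 3)*(-109) + 2119 = -5*(-109) + 2119 = 545 + 2119 = 2664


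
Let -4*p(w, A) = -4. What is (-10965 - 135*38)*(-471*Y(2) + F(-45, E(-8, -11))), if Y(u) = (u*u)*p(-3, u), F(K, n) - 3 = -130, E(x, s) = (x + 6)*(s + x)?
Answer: 32367045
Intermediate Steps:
p(w, A) = 1 (p(w, A) = -¼*(-4) = 1)
E(x, s) = (6 + x)*(s + x)
F(K, n) = -127 (F(K, n) = 3 - 130 = -127)
Y(u) = u² (Y(u) = (u*u)*1 = u²*1 = u²)
(-10965 - 135*38)*(-471*Y(2) + F(-45, E(-8, -11))) = (-10965 - 135*38)*(-471*2² - 127) = (-10965 - 5130)*(-471*4 - 127) = -16095*(-1884 - 127) = -16095*(-2011) = 32367045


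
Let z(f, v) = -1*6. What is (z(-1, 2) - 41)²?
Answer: 2209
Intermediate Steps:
z(f, v) = -6
(z(-1, 2) - 41)² = (-6 - 41)² = (-47)² = 2209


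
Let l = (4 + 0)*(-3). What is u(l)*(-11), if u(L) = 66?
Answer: -726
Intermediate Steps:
l = -12 (l = 4*(-3) = -12)
u(l)*(-11) = 66*(-11) = -726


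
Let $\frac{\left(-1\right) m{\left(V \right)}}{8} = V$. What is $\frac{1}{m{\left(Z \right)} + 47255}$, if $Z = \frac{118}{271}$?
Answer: $\frac{271}{12805161} \approx 2.1163 \cdot 10^{-5}$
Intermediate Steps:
$Z = \frac{118}{271}$ ($Z = 118 \cdot \frac{1}{271} = \frac{118}{271} \approx 0.43542$)
$m{\left(V \right)} = - 8 V$
$\frac{1}{m{\left(Z \right)} + 47255} = \frac{1}{\left(-8\right) \frac{118}{271} + 47255} = \frac{1}{- \frac{944}{271} + 47255} = \frac{1}{\frac{12805161}{271}} = \frac{271}{12805161}$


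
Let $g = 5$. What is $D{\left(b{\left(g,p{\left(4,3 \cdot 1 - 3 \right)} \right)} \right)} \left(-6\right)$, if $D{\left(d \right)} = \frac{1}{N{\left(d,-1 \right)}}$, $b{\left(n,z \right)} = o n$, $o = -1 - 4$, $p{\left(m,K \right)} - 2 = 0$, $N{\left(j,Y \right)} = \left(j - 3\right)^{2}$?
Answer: $- \frac{3}{392} \approx -0.0076531$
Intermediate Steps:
$N{\left(j,Y \right)} = \left(-3 + j\right)^{2}$
$p{\left(m,K \right)} = 2$ ($p{\left(m,K \right)} = 2 + 0 = 2$)
$o = -5$ ($o = -1 - 4 = -5$)
$b{\left(n,z \right)} = - 5 n$
$D{\left(d \right)} = \frac{1}{\left(-3 + d\right)^{2}}$
$D{\left(b{\left(g,p{\left(4,3 \cdot 1 - 3 \right)} \right)} \right)} \left(-6\right) = \frac{1}{\left(-3 - 25\right)^{2}} \left(-6\right) = \frac{1}{784} \left(-6\right) = - \frac{3}{392}$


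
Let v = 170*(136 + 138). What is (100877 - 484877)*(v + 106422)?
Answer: -58752768000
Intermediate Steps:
v = 46580 (v = 170*274 = 46580)
(100877 - 484877)*(v + 106422) = (100877 - 484877)*(46580 + 106422) = -384000*153002 = -58752768000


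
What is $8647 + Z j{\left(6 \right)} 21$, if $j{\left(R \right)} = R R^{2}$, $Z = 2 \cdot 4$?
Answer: $44935$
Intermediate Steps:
$Z = 8$
$j{\left(R \right)} = R^{3}$
$8647 + Z j{\left(6 \right)} 21 = 8647 + 8 \cdot 6^{3} \cdot 21 = 8647 + 8 \cdot 216 \cdot 21 = 8647 + 1728 \cdot 21 = 8647 + 36288 = 44935$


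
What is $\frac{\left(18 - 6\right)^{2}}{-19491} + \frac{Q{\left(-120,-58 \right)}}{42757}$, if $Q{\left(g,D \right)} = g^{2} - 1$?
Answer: $\frac{8317997}{25253839} \approx 0.32938$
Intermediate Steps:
$Q{\left(g,D \right)} = -1 + g^{2}$
$\frac{\left(18 - 6\right)^{2}}{-19491} + \frac{Q{\left(-120,-58 \right)}}{42757} = \frac{\left(18 - 6\right)^{2}}{-19491} + \frac{-1 + \left(-120\right)^{2}}{42757} = 12^{2} \left(- \frac{1}{19491}\right) + \left(-1 + 14400\right) \frac{1}{42757} = 144 \left(- \frac{1}{19491}\right) + 14399 \cdot \frac{1}{42757} = - \frac{48}{6497} + \frac{1309}{3887} = \frac{8317997}{25253839}$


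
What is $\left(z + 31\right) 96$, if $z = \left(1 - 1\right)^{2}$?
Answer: $2976$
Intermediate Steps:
$z = 0$ ($z = 0^{2} = 0$)
$\left(z + 31\right) 96 = \left(0 + 31\right) 96 = 31 \cdot 96 = 2976$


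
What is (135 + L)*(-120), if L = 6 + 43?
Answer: -22080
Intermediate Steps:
L = 49
(135 + L)*(-120) = (135 + 49)*(-120) = 184*(-120) = -22080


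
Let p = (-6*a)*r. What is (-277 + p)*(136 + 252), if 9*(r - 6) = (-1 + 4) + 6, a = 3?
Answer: -156364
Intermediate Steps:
r = 7 (r = 6 + ((-1 + 4) + 6)/9 = 6 + (3 + 6)/9 = 6 + (1/9)*9 = 6 + 1 = 7)
p = -126 (p = -6*3*7 = -18*7 = -126)
(-277 + p)*(136 + 252) = (-277 - 126)*(136 + 252) = -403*388 = -156364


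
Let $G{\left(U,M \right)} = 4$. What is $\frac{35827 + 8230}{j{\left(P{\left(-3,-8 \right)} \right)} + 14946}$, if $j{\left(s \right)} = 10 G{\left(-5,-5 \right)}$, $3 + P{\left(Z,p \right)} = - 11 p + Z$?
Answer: $\frac{44057}{14986} \approx 2.9399$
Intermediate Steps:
$P{\left(Z,p \right)} = -3 + Z - 11 p$ ($P{\left(Z,p \right)} = -3 + \left(- 11 p + Z\right) = -3 + \left(Z - 11 p\right) = -3 + Z - 11 p$)
$j{\left(s \right)} = 40$ ($j{\left(s \right)} = 10 \cdot 4 = 40$)
$\frac{35827 + 8230}{j{\left(P{\left(-3,-8 \right)} \right)} + 14946} = \frac{35827 + 8230}{40 + 14946} = \frac{44057}{14986}$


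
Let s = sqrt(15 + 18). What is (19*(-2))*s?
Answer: -38*sqrt(33) ≈ -218.29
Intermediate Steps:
s = sqrt(33) ≈ 5.7446
(19*(-2))*s = (19*(-2))*sqrt(33) = -38*sqrt(33)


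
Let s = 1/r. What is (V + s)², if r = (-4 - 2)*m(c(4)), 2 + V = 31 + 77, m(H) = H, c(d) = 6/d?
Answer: 908209/81 ≈ 11212.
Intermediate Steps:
V = 106 (V = -2 + (31 + 77) = -2 + 108 = 106)
r = -9 (r = (-4 - 2)*(6/4) = -36/4 = -6*3/2 = -9)
s = -⅑ (s = 1/(-9) = -⅑ ≈ -0.11111)
(V + s)² = (106 - ⅑)² = (953/9)² = 908209/81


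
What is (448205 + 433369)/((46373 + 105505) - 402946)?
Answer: -440787/125534 ≈ -3.5113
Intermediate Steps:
(448205 + 433369)/((46373 + 105505) - 402946) = 881574/(151878 - 402946) = 881574/(-251068) = 881574*(-1/251068) = -440787/125534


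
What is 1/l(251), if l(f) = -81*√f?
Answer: -√251/20331 ≈ -0.00077925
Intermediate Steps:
1/l(251) = 1/(-81*√251) = -√251/20331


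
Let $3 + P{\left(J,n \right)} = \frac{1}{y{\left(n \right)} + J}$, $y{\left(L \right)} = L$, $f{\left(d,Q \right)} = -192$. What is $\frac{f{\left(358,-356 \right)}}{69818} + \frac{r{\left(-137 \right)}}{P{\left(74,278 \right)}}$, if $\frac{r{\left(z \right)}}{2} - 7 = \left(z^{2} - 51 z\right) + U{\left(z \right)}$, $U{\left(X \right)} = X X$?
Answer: $- \frac{1094415683232}{36828995} \approx -29716.0$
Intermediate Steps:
$U{\left(X \right)} = X^{2}$
$r{\left(z \right)} = 14 - 102 z + 4 z^{2}$ ($r{\left(z \right)} = 14 + 2 \left(\left(z^{2} - 51 z\right) + z^{2}\right) = 14 + 2 \left(- 51 z + 2 z^{2}\right) = 14 + \left(- 102 z + 4 z^{2}\right) = 14 - 102 z + 4 z^{2}$)
$P{\left(J,n \right)} = -3 + \frac{1}{J + n}$ ($P{\left(J,n \right)} = -3 + \frac{1}{n + J} = -3 + \frac{1}{J + n}$)
$\frac{f{\left(358,-356 \right)}}{69818} + \frac{r{\left(-137 \right)}}{P{\left(74,278 \right)}} = - \frac{192}{69818} + \frac{14 - -13974 + 4 \left(-137\right)^{2}}{\frac{1}{74 + 278} \left(1 - 222 - 834\right)} = \left(-192\right) \frac{1}{69818} + \frac{14 + 13974 + 4 \cdot 18769}{\frac{1}{352} \left(1 - 222 - 834\right)} = - \frac{96}{34909} + \frac{14 + 13974 + 75076}{\frac{1}{352} \left(-1055\right)} = - \frac{96}{34909} + \frac{89064}{- \frac{1055}{352}} = - \frac{96}{34909} + 89064 \left(- \frac{352}{1055}\right) = - \frac{96}{34909} - \frac{31350528}{1055} = - \frac{1094415683232}{36828995}$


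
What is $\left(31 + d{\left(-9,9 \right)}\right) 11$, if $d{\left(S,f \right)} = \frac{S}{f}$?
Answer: $330$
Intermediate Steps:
$\left(31 + d{\left(-9,9 \right)}\right) 11 = \left(31 - \frac{9}{9}\right) 11 = \left(31 - 1\right) 11 = 30 \cdot 11 = 330$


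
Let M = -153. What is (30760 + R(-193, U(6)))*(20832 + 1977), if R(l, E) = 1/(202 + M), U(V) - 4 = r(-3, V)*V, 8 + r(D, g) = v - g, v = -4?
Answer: 34378659969/49 ≈ 7.0160e+8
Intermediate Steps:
r(D, g) = -12 - g (r(D, g) = -8 + (-4 - g) = -12 - g)
U(V) = 4 + V*(-12 - V) (U(V) = 4 + (-12 - V)*V = 4 + V*(-12 - V))
R(l, E) = 1/49 (R(l, E) = 1/(202 - 153) = 1/49)
(30760 + R(-193, U(6)))*(20832 + 1977) = (30760 + 1/49)*(20832 + 1977) = (1507241/49)*22809 = 34378659969/49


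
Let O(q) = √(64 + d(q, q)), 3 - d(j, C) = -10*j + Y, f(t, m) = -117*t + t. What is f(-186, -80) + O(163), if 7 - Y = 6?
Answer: 21576 + 4*√106 ≈ 21617.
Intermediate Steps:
Y = 1 (Y = 7 - 1*6 = 7 - 6 = 1)
f(t, m) = -116*t
d(j, C) = 2 + 10*j (d(j, C) = 3 - (-10*j + 1) = 3 - (1 - 10*j) = 3 + (-1 + 10*j) = 2 + 10*j)
O(q) = √(66 + 10*q) (O(q) = √(64 + (2 + 10*q)) = √(66 + 10*q))
f(-186, -80) + O(163) = -116*(-186) + √(66 + 10*163) = 21576 + √(66 + 1630) = 21576 + √1696 = 21576 + 4*√106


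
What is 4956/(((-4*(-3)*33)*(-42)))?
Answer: -59/198 ≈ -0.29798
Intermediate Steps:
4956/(((-4*(-3)*33)*(-42))) = 4956/(((12*33)*(-42))) = 4956/((396*(-42))) = 4956/(-16632) = 4956*(-1/16632) = -59/198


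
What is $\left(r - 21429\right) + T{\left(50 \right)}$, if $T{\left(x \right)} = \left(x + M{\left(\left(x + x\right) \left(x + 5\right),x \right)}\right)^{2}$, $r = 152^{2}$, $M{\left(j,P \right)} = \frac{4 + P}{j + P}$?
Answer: $\frac{3573066956}{855625} \approx 4176.0$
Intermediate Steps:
$M{\left(j,P \right)} = \frac{4 + P}{P + j}$
$r = 23104$
$T{\left(x \right)} = \left(x + \frac{4 + x}{x + 2 x \left(5 + x\right)}\right)^{2}$ ($T{\left(x \right)} = \left(x + \frac{4 + x}{x + \left(x + x\right) \left(x + 5\right)}\right)^{2} = \left(x + \frac{4 + x}{x + 2 x \left(5 + x\right)}\right)^{2}$)
$\left(r - 21429\right) + T{\left(50 \right)} = \left(23104 - 21429\right) + \frac{\left(4 + 50 + 50^{2} \left(11 + 2 \cdot 50\right)\right)^{2}}{2500 \left(11 + 2 \cdot 50\right)^{2}} = 1675 + \frac{\left(4 + 50 + 2500 \left(11 + 100\right)\right)^{2}}{2500 \left(11 + 100\right)^{2}} = 1675 + \frac{\left(4 + 50 + 2500 \cdot 111\right)^{2}}{2500 \cdot 12321} = 1675 + \frac{1}{2500} \cdot \frac{1}{12321} \left(4 + 50 + 277500\right)^{2} = 1675 + \frac{1}{2500} \cdot \frac{1}{12321} \cdot 277554^{2} = 1675 + \frac{1}{2500} \cdot \frac{1}{12321} \cdot 77036222916 = 1675 + \frac{2139895081}{855625} = \frac{3573066956}{855625}$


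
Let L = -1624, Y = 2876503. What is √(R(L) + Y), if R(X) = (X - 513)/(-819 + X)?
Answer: √17167691373938/2443 ≈ 1696.0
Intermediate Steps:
R(X) = (-513 + X)/(-819 + X)
√(R(L) + Y) = √((-513 - 1624)/(-819 - 1624) + 2876503) = √(-2137/(-2443) + 2876503) = √(-1/2443*(-2137) + 2876503) = √(2137/2443 + 2876503) = √(7027298966/2443) = √17167691373938/2443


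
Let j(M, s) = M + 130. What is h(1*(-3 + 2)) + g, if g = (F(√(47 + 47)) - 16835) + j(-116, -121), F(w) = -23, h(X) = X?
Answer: -16845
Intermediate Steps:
j(M, s) = 130 + M
g = -16844 (g = (-23 - 16835) + (130 - 116) = -16858 + 14 = -16844)
h(1*(-3 + 2)) + g = 1*(-3 + 2) - 16844 = 1*(-1) - 16844 = -1 - 16844 = -16845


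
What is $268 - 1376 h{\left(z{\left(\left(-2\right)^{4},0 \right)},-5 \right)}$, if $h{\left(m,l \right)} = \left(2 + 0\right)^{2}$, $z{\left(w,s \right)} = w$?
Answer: $-5236$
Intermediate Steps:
$h{\left(m,l \right)} = 4$ ($h{\left(m,l \right)} = 2^{2} = 4$)
$268 - 1376 h{\left(z{\left(\left(-2\right)^{4},0 \right)},-5 \right)} = 268 - 5504 = -5236$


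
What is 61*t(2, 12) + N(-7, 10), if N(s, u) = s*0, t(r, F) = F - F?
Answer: 0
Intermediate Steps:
t(r, F) = 0
N(s, u) = 0
61*t(2, 12) + N(-7, 10) = 61*0 + 0 = 0 + 0 = 0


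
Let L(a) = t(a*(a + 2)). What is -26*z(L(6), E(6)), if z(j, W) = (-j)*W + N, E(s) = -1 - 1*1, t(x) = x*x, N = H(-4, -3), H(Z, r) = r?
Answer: -119730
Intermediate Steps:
N = -3
t(x) = x²
L(a) = a²*(2 + a)² (L(a) = (a*(a + 2))² = (a*(2 + a))² = a²*(2 + a)²)
E(s) = -2 (E(s) = -1 - 1 = -2)
z(j, W) = -3 - W*j (z(j, W) = (-j)*W - 3 = -W*j - 3 = -3 - W*j)
-26*z(L(6), E(6)) = -26*(-3 - 1*(-2)*6²*(2 + 6)²) = -26*(-3 - 1*(-2)*36*8²) = -26*(-3 - 1*(-2)*36*64) = -26*(-3 - 1*(-2)*2304) = -26*(-3 + 4608) = -26*4605 = -119730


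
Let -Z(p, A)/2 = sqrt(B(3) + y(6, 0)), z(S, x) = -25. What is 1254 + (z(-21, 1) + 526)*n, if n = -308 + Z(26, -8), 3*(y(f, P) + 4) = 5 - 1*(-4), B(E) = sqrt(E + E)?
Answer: -153054 - 1002*sqrt(-1 + sqrt(6)) ≈ -1.5426e+5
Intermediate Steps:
B(E) = sqrt(2)*sqrt(E) (B(E) = sqrt(2*E) = sqrt(2)*sqrt(E))
y(f, P) = -1 (y(f, P) = -4 + (5 - 1*(-4))/3 = -4 + (5 + 4)/3 = -4 + (1/3)*9 = -4 + 3 = -1)
Z(p, A) = -2*sqrt(-1 + sqrt(6)) (Z(p, A) = -2*sqrt(sqrt(2)*sqrt(3) - 1) = -2*sqrt(sqrt(6) - 1) = -2*sqrt(-1 + sqrt(6)))
n = -308 - 2*sqrt(-1 + sqrt(6)) ≈ -310.41
1254 + (z(-21, 1) + 526)*n = 1254 + (-25 + 526)*(-308 - 2*sqrt(-1 + sqrt(6))) = 1254 + 501*(-308 - 2*sqrt(-1 + sqrt(6))) = 1254 + (-154308 - 1002*sqrt(-1 + sqrt(6))) = -153054 - 1002*sqrt(-1 + sqrt(6))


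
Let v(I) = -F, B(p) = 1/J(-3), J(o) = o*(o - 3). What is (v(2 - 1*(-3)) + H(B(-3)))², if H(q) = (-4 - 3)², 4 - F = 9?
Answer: 2916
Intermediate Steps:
F = -5 (F = 4 - 1*9 = 4 - 9 = -5)
J(o) = o*(-3 + o)
B(p) = 1/18 (B(p) = 1/(-3*(-3 - 3)) = 1/(-3*(-6)) = 1/18)
v(I) = 5 (v(I) = -1*(-5) = 5)
H(q) = 49 (H(q) = (-7)² = 49)
(v(2 - 1*(-3)) + H(B(-3)))² = (5 + 49)² = 54² = 2916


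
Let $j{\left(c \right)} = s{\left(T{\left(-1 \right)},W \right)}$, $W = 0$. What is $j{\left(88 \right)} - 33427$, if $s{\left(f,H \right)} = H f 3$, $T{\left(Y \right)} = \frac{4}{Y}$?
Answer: $-33427$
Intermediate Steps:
$s{\left(f,H \right)} = 3 H f$
$j{\left(c \right)} = 0$ ($j{\left(c \right)} = 3 \cdot 0 \frac{4}{-1} = 3 \cdot 0 \cdot 4 \left(-1\right) = 3 \cdot 0 \left(-4\right) = 0$)
$j{\left(88 \right)} - 33427 = 0 - 33427 = -33427$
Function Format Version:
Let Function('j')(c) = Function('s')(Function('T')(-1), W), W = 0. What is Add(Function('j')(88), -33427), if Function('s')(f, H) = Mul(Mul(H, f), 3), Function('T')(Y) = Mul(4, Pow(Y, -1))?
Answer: -33427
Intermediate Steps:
Function('s')(f, H) = Mul(3, H, f)
Function('j')(c) = 0 (Function('j')(c) = Mul(3, 0, Mul(4, Pow(-1, -1))) = Mul(3, 0, Mul(4, -1)) = Mul(3, 0, -4) = 0)
Add(Function('j')(88), -33427) = Add(0, -33427) = -33427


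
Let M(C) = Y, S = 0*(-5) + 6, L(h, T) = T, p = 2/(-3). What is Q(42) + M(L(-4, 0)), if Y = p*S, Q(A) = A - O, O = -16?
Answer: 54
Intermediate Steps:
p = -⅔ (p = 2*(-⅓) = -⅔ ≈ -0.66667)
S = 6 (S = 0 + 6 = 6)
Q(A) = 16 + A (Q(A) = A - 1*(-16) = A + 16 = 16 + A)
Y = -4 (Y = -⅔*6 = -4)
M(C) = -4
Q(42) + M(L(-4, 0)) = (16 + 42) - 4 = 58 - 4 = 54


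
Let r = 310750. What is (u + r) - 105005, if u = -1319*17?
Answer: 183322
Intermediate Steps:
u = -22423
(u + r) - 105005 = (-22423 + 310750) - 105005 = 288327 - 105005 = 183322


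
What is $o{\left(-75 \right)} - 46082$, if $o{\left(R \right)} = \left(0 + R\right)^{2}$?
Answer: $-40457$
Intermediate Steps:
$o{\left(R \right)} = R^{2}$
$o{\left(-75 \right)} - 46082 = \left(-75\right)^{2} - 46082 = 5625 - 46082 = -40457$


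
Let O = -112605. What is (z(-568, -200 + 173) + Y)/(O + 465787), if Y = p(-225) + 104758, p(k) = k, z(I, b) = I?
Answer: 103965/353182 ≈ 0.29437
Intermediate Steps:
Y = 104533 (Y = -225 + 104758 = 104533)
(z(-568, -200 + 173) + Y)/(O + 465787) = (-568 + 104533)/(-112605 + 465787) = 103965/353182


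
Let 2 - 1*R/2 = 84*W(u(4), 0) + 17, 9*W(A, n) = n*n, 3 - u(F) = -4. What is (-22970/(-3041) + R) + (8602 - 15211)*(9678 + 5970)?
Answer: -314493087172/3041 ≈ -1.0342e+8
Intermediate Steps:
u(F) = 7 (u(F) = 3 - 1*(-4) = 3 + 4 = 7)
W(A, n) = n²/9 (W(A, n) = (n*n)/9 = n²/9)
R = -30 (R = 4 - 2*(84*((⅑)*0²) + 17) = 4 - 2*(84*((⅑)*0) + 17) = 4 - 2*(84*0 + 17) = 4 - 2*(0 + 17) = 4 - 2*17 = 4 - 34 = -30)
(-22970/(-3041) + R) + (8602 - 15211)*(9678 + 5970) = (-22970/(-3041) - 30) + (8602 - 15211)*(9678 + 5970) = (-22970*(-1/3041) - 30) - 6609*15648 = (22970/3041 - 30) - 103417632 = -68260/3041 - 103417632 = -314493087172/3041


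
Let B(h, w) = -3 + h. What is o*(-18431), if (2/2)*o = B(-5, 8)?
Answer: 147448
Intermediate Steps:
o = -8 (o = -3 - 5 = -8)
o*(-18431) = -8*(-18431) = 147448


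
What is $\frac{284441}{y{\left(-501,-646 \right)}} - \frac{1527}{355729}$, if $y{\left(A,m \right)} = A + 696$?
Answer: $\frac{101183614724}{69367155} \approx 1458.7$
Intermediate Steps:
$y{\left(A,m \right)} = 696 + A$
$\frac{284441}{y{\left(-501,-646 \right)}} - \frac{1527}{355729} = \frac{284441}{696 - 501} - \frac{1527}{355729} = \frac{284441}{195} - \frac{1527}{355729} = \frac{101183614724}{69367155}$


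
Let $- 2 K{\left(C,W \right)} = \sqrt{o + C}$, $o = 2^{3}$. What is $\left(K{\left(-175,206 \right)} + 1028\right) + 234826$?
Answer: $235854 - \frac{i \sqrt{167}}{2} \approx 2.3585 \cdot 10^{5} - 6.4614 i$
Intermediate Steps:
$o = 8$
$K{\left(C,W \right)} = - \frac{\sqrt{8 + C}}{2}$
$\left(K{\left(-175,206 \right)} + 1028\right) + 234826 = \left(- \frac{\sqrt{8 - 175}}{2} + 1028\right) + 234826 = \left(- \frac{\sqrt{-167}}{2} + 1028\right) + 234826 = \left(- \frac{i \sqrt{167}}{2} + 1028\right) + 234826 = \left(1028 - \frac{i \sqrt{167}}{2}\right) + 234826 = 235854 - \frac{i \sqrt{167}}{2}$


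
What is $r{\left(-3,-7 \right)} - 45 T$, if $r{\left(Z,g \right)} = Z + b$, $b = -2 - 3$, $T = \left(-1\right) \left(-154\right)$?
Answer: $-6938$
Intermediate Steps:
$T = 154$
$b = -5$ ($b = -2 - 3 = -5$)
$r{\left(Z,g \right)} = -5 + Z$ ($r{\left(Z,g \right)} = Z - 5 = -5 + Z$)
$r{\left(-3,-7 \right)} - 45 T = \left(-5 - 3\right) - 6930 = -8 - 6930 = -6938$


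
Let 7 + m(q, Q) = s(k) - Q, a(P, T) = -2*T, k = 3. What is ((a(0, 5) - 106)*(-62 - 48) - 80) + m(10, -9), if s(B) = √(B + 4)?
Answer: 12682 + √7 ≈ 12685.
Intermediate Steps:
s(B) = √(4 + B)
m(q, Q) = -7 + √7 - Q (m(q, Q) = -7 + (√(4 + 3) - Q) = -7 + (√7 - Q) = -7 + √7 - Q)
((a(0, 5) - 106)*(-62 - 48) - 80) + m(10, -9) = ((-2*5 - 106)*(-62 - 48) - 80) + (-7 + √7 - 1*(-9)) = ((-10 - 106)*(-110) - 80) + (-7 + √7 + 9) = (-116*(-110) - 80) + (2 + √7) = (12760 - 80) + (2 + √7) = 12680 + (2 + √7) = 12682 + √7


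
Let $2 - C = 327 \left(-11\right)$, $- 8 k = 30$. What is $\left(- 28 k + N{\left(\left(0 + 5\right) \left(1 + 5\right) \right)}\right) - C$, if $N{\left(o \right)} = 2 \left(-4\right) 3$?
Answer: $-3518$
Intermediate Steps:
$k = - \frac{15}{4}$ ($k = \left(- \frac{1}{8}\right) 30 = - \frac{15}{4} \approx -3.75$)
$C = 3599$ ($C = 2 - 327 \left(-11\right) = 2 - -3597 = 2 + 3597 = 3599$)
$N{\left(o \right)} = -24$ ($N{\left(o \right)} = \left(-8\right) 3 = -24$)
$\left(- 28 k + N{\left(\left(0 + 5\right) \left(1 + 5\right) \right)}\right) - C = \left(\left(-28\right) \left(- \frac{15}{4}\right) - 24\right) - 3599 = \left(105 - 24\right) - 3599 = 81 - 3599 = -3518$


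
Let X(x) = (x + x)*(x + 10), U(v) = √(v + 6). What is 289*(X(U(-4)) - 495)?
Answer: -141899 + 5780*√2 ≈ -1.3372e+5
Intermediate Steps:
U(v) = √(6 + v)
X(x) = 2*x*(10 + x) (X(x) = (2*x)*(10 + x) = 2*x*(10 + x))
289*(X(U(-4)) - 495) = 289*(2*√(6 - 4)*(10 + √(6 - 4)) - 495) = 289*(2*√2*(10 + √2) - 495) = 289*(-495 + 2*√2*(10 + √2)) = -143055 + 578*√2*(10 + √2)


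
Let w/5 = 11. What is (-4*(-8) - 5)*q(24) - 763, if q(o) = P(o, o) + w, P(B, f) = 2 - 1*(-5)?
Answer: 911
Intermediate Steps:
w = 55 (w = 5*11 = 55)
P(B, f) = 7 (P(B, f) = 2 + 5 = 7)
q(o) = 62 (q(o) = 7 + 55 = 62)
(-4*(-8) - 5)*q(24) - 763 = (-4*(-8) - 5)*62 - 763 = (32 - 5)*62 - 763 = 27*62 - 763 = 1674 - 763 = 911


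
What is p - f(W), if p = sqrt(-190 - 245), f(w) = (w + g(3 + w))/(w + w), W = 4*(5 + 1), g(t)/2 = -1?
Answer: -11/24 + I*sqrt(435) ≈ -0.45833 + 20.857*I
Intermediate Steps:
g(t) = -2 (g(t) = 2*(-1) = -2)
W = 24 (W = 4*6 = 24)
f(w) = (-2 + w)/(2*w) (f(w) = (w - 2)/(w + w) = (-2 + w)/((2*w)) = (-2 + w)*(1/(2*w)) = (-2 + w)/(2*w))
p = I*sqrt(435) (p = sqrt(-435) = I*sqrt(435) ≈ 20.857*I)
p - f(W) = I*sqrt(435) - (-2 + 24)/(2*24) = I*sqrt(435) - 22/(2*24) = I*sqrt(435) - 1*11/24 = I*sqrt(435) - 11/24 = -11/24 + I*sqrt(435)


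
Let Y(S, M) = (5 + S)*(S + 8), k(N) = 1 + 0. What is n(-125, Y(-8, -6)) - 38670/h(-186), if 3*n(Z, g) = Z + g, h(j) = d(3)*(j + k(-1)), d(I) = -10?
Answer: -34726/555 ≈ -62.569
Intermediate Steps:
k(N) = 1
Y(S, M) = (5 + S)*(8 + S)
h(j) = -10 - 10*j (h(j) = -10*(j + 1) = -10*(1 + j) = -10 - 10*j)
n(Z, g) = Z/3 + g/3 (n(Z, g) = (Z + g)/3 = Z/3 + g/3)
n(-125, Y(-8, -6)) - 38670/h(-186) = ((1/3)*(-125) + (40 + (-8)**2 + 13*(-8))/3) - 38670/(-10 - 10*(-186)) = (-125/3 + (40 + 64 - 104)/3) - 38670/(-10 + 1860) = (-125/3 + (1/3)*0) - 38670/1850 = (-125/3 + 0) - 38670*1/1850 = -125/3 - 3867/185 = -34726/555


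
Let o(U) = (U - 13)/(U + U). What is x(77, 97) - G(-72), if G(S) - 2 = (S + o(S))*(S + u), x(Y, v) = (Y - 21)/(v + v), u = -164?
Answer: -58855585/3492 ≈ -16854.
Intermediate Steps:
o(U) = (-13 + U)/(2*U) (o(U) = (-13 + U)/((2*U)) = (-13 + U)*(1/(2*U)) = (-13 + U)/(2*U))
x(Y, v) = (-21 + Y)/(2*v) (x(Y, v) = (-21 + Y)/((2*v)) = (-21 + Y)*(1/(2*v)) = (-21 + Y)/(2*v))
G(S) = 2 + (-164 + S)*(S + (-13 + S)/(2*S)) (G(S) = 2 + (S + (-13 + S)/(2*S))*(S - 164) = 2 + (S + (-13 + S)/(2*S))*(-164 + S) = 2 + (-164 + S)*(S + (-13 + S)/(2*S)))
x(77, 97) - G(-72) = (1/2)*(-21 + 77)/97 - (-173/2 + (-72)**2 + 1066/(-72) - 327/2*(-72)) = (1/2)*(1/97)*56 - (-173/2 + 5184 + 1066*(-1/72) + 11772) = 28/97 - (-173/2 + 5184 - 533/36 + 11772) = 28/97 - 1*606769/36 = 28/97 - 606769/36 = -58855585/3492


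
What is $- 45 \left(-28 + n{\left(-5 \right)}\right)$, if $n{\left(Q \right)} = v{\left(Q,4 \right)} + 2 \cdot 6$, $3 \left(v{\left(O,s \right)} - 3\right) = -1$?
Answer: $600$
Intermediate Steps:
$v{\left(O,s \right)} = \frac{8}{3}$ ($v{\left(O,s \right)} = 3 + \frac{1}{3} \left(-1\right) = 3 - \frac{1}{3} = \frac{8}{3}$)
$n{\left(Q \right)} = \frac{44}{3}$ ($n{\left(Q \right)} = \frac{8}{3} + 2 \cdot 6 = \frac{8}{3} + 12 = \frac{44}{3}$)
$- 45 \left(-28 + n{\left(-5 \right)}\right) = - 45 \left(-28 + \frac{44}{3}\right) = \left(-45\right) \left(- \frac{40}{3}\right) = 600$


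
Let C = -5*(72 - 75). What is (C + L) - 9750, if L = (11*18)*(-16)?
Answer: -12903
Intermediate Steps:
L = -3168 (L = 198*(-16) = -3168)
C = 15 (C = -5*(-3) = 15)
(C + L) - 9750 = (15 - 3168) - 9750 = -3153 - 9750 = -12903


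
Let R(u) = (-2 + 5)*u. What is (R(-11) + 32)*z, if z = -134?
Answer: 134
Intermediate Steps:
R(u) = 3*u
(R(-11) + 32)*z = (3*(-11) + 32)*(-134) = (-33 + 32)*(-134) = -1*(-134) = 134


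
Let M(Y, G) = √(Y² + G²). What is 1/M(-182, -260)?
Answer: √149/3874 ≈ 0.0031509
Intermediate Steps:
M(Y, G) = √(G² + Y²)
1/M(-182, -260) = 1/(√((-260)² + (-182)²)) = 1/(√(67600 + 33124)) = 1/(√100724) = 1/(26*√149) = √149/3874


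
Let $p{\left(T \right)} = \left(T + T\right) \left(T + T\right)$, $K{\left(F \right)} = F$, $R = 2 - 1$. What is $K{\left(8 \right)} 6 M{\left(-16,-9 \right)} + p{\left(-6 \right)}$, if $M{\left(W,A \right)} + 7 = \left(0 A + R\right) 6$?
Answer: $96$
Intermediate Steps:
$R = 1$ ($R = 2 - 1 = 1$)
$p{\left(T \right)} = 4 T^{2}$ ($p{\left(T \right)} = 2 T 2 T = 4 T^{2}$)
$M{\left(W,A \right)} = -1$ ($M{\left(W,A \right)} = -7 + \left(0 A + 1\right) 6 = -7 + \left(0 + 1\right) 6 = -7 + 1 \cdot 6 = -7 + 6 = -1$)
$K{\left(8 \right)} 6 M{\left(-16,-9 \right)} + p{\left(-6 \right)} = 8 \cdot 6 \left(-1\right) + 4 \left(-6\right)^{2} = 48 \left(-1\right) + 4 \cdot 36 = -48 + 144 = 96$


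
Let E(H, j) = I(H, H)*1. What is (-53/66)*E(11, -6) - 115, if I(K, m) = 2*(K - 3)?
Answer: -4219/33 ≈ -127.85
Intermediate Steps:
I(K, m) = -6 + 2*K (I(K, m) = 2*(-3 + K) = -6 + 2*K)
E(H, j) = -6 + 2*H (E(H, j) = (-6 + 2*H)*1 = -6 + 2*H)
(-53/66)*E(11, -6) - 115 = (-53/66)*(-6 + 2*11) - 115 = (-53*1/66)*(-6 + 22) - 115 = -53/66*16 - 115 = -424/33 - 115 = -4219/33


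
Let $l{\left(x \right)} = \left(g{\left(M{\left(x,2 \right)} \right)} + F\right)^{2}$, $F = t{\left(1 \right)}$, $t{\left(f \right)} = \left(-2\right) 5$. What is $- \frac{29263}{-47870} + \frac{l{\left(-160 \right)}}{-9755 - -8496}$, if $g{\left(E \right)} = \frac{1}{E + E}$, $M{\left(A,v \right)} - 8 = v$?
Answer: $\frac{1284114693}{2410733200} \approx 0.53267$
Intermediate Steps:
$M{\left(A,v \right)} = 8 + v$
$t{\left(f \right)} = -10$
$g{\left(E \right)} = \frac{1}{2 E}$
$F = -10$
$l{\left(x \right)} = \frac{39601}{400}$ ($l{\left(x \right)} = \left(\frac{1}{2 \left(8 + 2\right)} - 10\right)^{2} = \left(\frac{1}{2 \cdot 10} - 10\right)^{2} = \left(\frac{1}{2} \cdot \frac{1}{10} - 10\right)^{2} = \left(\frac{1}{20} - 10\right)^{2} = \left(- \frac{199}{20}\right)^{2} = \frac{39601}{400}$)
$- \frac{29263}{-47870} + \frac{l{\left(-160 \right)}}{-9755 - -8496} = - \frac{29263}{-47870} + \frac{39601}{400 \left(-9755 - -8496\right)} = \left(-29263\right) \left(- \frac{1}{47870}\right) + \frac{39601}{400 \left(-9755 + 8496\right)} = \frac{29263}{47870} + \frac{39601}{400 \left(-1259\right)} = \frac{29263}{47870} + \frac{39601}{400} \left(- \frac{1}{1259}\right) = \frac{29263}{47870} - \frac{39601}{503600} = \frac{1284114693}{2410733200}$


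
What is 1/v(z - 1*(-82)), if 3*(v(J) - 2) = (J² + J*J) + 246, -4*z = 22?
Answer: 2/7971 ≈ 0.00025091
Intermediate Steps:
z = -11/2 (z = -¼*22 = -11/2 ≈ -5.5000)
v(J) = 84 + 2*J²/3 (v(J) = 2 + ((J² + J*J) + 246)/3 = 2 + ((J² + J²) + 246)/3 = 2 + (2*J² + 246)/3 = 2 + (246 + 2*J²)/3 = 2 + (82 + 2*J²/3) = 84 + 2*J²/3)
1/v(z - 1*(-82)) = 1/(84 + 2*(-11/2 - 1*(-82))²/3) = 1/(84 + 2*(-11/2 + 82)²/3) = 1/(84 + 2*(153/2)²/3) = 1/(84 + (⅔)*(23409/4)) = 1/(84 + 7803/2) = 1/(7971/2) = 2/7971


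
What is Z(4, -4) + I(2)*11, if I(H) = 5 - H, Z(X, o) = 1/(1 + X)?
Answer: 166/5 ≈ 33.200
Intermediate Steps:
Z(4, -4) + I(2)*11 = 1/(1 + 4) + (5 - 1*2)*11 = 1/5 + (5 - 2)*11 = 1/5 + 3*11 = 1/5 + 33 = 166/5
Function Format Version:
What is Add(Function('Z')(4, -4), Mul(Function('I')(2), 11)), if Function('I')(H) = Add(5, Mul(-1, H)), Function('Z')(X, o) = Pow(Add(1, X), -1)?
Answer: Rational(166, 5) ≈ 33.200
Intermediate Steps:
Add(Function('Z')(4, -4), Mul(Function('I')(2), 11)) = Add(Pow(Add(1, 4), -1), Mul(Add(5, Mul(-1, 2)), 11)) = Add(Pow(5, -1), Mul(Add(5, -2), 11)) = Add(Rational(1, 5), Mul(3, 11)) = Add(Rational(1, 5), 33) = Rational(166, 5)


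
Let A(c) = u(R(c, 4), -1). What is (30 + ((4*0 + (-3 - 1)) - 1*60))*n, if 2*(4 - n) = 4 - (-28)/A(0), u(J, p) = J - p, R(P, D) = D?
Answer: 136/5 ≈ 27.200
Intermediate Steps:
A(c) = 5 (A(c) = 4 - 1*(-1) = 4 + 1 = 5)
n = -⅘ (n = 4 - (4 - (-28)/5)/2 = 4 - (4 - 1*(-28/5))/2 = 4 - (4 + 28/5)/2 = 4 - ½*48/5 = 4 - 24/5 = -⅘ ≈ -0.80000)
(30 + ((4*0 + (-3 - 1)) - 1*60))*n = (30 + ((4*0 + (-3 - 1)) - 1*60))*(-⅘) = (30 + ((0 - 4) - 60))*(-⅘) = (30 + (-4 - 60))*(-⅘) = (30 - 64)*(-⅘) = -34*(-⅘) = 136/5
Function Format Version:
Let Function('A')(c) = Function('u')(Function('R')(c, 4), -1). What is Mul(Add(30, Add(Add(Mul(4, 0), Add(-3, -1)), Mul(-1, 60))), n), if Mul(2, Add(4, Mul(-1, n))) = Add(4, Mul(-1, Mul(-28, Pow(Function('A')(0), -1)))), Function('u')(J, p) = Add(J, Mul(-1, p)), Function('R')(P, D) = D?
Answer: Rational(136, 5) ≈ 27.200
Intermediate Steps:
Function('A')(c) = 5 (Function('A')(c) = Add(4, Mul(-1, -1)) = Add(4, 1) = 5)
n = Rational(-4, 5) (n = Add(4, Mul(Rational(-1, 2), Add(4, Mul(-1, Mul(-28, Pow(5, -1)))))) = Add(4, Mul(Rational(-1, 2), Add(4, Mul(-1, Mul(-28, Rational(1, 5)))))) = Add(4, Mul(Rational(-1, 2), Add(4, Mul(-1, Rational(-28, 5))))) = Add(4, Mul(Rational(-1, 2), Add(4, Rational(28, 5)))) = Add(4, Mul(Rational(-1, 2), Rational(48, 5))) = Add(4, Rational(-24, 5)) = Rational(-4, 5) ≈ -0.80000)
Mul(Add(30, Add(Add(Mul(4, 0), Add(-3, -1)), Mul(-1, 60))), n) = Mul(Add(30, Add(Add(Mul(4, 0), Add(-3, -1)), Mul(-1, 60))), Rational(-4, 5)) = Mul(Add(30, Add(Add(0, -4), -60)), Rational(-4, 5)) = Mul(Add(30, Add(-4, -60)), Rational(-4, 5)) = Mul(Add(30, -64), Rational(-4, 5)) = Mul(-34, Rational(-4, 5)) = Rational(136, 5)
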